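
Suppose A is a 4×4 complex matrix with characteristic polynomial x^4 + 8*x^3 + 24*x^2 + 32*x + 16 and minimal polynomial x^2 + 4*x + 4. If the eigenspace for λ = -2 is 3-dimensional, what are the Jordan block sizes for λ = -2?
Block sizes for λ = -2: [2, 1, 1]

Step 1 — from the characteristic polynomial, algebraic multiplicity of λ = -2 is 4. From dim ker(A − (-2)·I) = 3, there are exactly 3 Jordan blocks for λ = -2.
Step 2 — from the minimal polynomial, the factor (x + 2)^2 tells us the largest block for λ = -2 has size 2.
Step 3 — with total size 4, 3 blocks, and largest block 2, the block sizes (in nonincreasing order) are [2, 1, 1].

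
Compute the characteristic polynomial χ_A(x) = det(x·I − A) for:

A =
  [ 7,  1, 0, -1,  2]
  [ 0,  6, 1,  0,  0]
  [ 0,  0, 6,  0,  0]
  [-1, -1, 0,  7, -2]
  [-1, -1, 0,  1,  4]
x^5 - 30*x^4 + 360*x^3 - 2160*x^2 + 6480*x - 7776

Expanding det(x·I − A) (e.g. by cofactor expansion or by noting that A is similar to its Jordan form J, which has the same characteristic polynomial as A) gives
  χ_A(x) = x^5 - 30*x^4 + 360*x^3 - 2160*x^2 + 6480*x - 7776
which factors as (x - 6)^5. The eigenvalues (with algebraic multiplicities) are λ = 6 with multiplicity 5.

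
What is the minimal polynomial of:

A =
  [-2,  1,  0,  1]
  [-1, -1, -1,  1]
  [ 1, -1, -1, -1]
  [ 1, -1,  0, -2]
x^3 + 5*x^2 + 8*x + 4

The characteristic polynomial is χ_A(x) = (x + 1)^2*(x + 2)^2, so the eigenvalues are known. The minimal polynomial is
  m_A(x) = Π_λ (x − λ)^{k_λ}
where k_λ is the size of the *largest* Jordan block for λ (equivalently, the smallest k with (A − λI)^k v = 0 for every generalised eigenvector v of λ).

  λ = -2: largest Jordan block has size 2, contributing (x + 2)^2
  λ = -1: largest Jordan block has size 1, contributing (x + 1)

So m_A(x) = (x + 1)*(x + 2)^2 = x^3 + 5*x^2 + 8*x + 4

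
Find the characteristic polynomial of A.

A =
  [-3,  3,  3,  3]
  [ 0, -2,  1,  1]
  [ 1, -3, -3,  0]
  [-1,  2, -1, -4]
x^4 + 12*x^3 + 54*x^2 + 108*x + 81

Expanding det(x·I − A) (e.g. by cofactor expansion or by noting that A is similar to its Jordan form J, which has the same characteristic polynomial as A) gives
  χ_A(x) = x^4 + 12*x^3 + 54*x^2 + 108*x + 81
which factors as (x + 3)^4. The eigenvalues (with algebraic multiplicities) are λ = -3 with multiplicity 4.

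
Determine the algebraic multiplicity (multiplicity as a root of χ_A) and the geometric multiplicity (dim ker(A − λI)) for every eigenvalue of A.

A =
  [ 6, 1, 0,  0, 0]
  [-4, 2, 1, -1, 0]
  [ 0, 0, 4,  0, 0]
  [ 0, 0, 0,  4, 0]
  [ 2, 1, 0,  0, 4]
λ = 4: alg = 5, geom = 3

Step 1 — factor the characteristic polynomial to read off the algebraic multiplicities:
  χ_A(x) = (x - 4)^5

Step 2 — compute geometric multiplicities via the rank-nullity identity g(λ) = n − rank(A − λI):
  rank(A − (4)·I) = 2, so dim ker(A − (4)·I) = n − 2 = 3

Summary:
  λ = 4: algebraic multiplicity = 5, geometric multiplicity = 3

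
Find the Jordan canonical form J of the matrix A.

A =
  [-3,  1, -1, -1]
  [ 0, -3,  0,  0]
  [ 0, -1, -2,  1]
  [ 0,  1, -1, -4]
J_2(-3) ⊕ J_1(-3) ⊕ J_1(-3)

The characteristic polynomial is
  det(x·I − A) = x^4 + 12*x^3 + 54*x^2 + 108*x + 81 = (x + 3)^4

Eigenvalues and multiplicities (the geometric multiplicity of λ is n − rank(A − λI), which equals the number of Jordan blocks for λ):
  λ = -3: algebraic multiplicity = 4, geometric multiplicity = 3

Determining the block sizes for each eigenvalue:
  λ = -3: 3 blocks summing to 4 forces exactly one block of size 2 and the rest size 1 → block sizes [2, 1, 1]

Assembling the blocks gives a Jordan form
J =
  [-3,  1,  0,  0]
  [ 0, -3,  0,  0]
  [ 0,  0, -3,  0]
  [ 0,  0,  0, -3]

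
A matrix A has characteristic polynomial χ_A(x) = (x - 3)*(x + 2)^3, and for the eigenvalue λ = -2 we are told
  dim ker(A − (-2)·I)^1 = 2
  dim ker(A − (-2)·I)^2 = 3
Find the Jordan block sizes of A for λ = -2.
Block sizes for λ = -2: [2, 1]

From the dimensions of kernels of powers, the number of Jordan blocks of size at least j is d_j − d_{j−1} where d_j = dim ker(N^j) (with d_0 = 0). Computing the differences gives [2, 1].
The number of blocks of size exactly k is (#blocks of size ≥ k) − (#blocks of size ≥ k + 1), so the partition is: 1 block(s) of size 1, 1 block(s) of size 2.
In nonincreasing order the block sizes are [2, 1].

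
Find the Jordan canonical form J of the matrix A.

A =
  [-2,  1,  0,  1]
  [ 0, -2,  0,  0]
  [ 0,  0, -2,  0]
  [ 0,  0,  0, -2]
J_2(-2) ⊕ J_1(-2) ⊕ J_1(-2)

The characteristic polynomial is
  det(x·I − A) = x^4 + 8*x^3 + 24*x^2 + 32*x + 16 = (x + 2)^4

Eigenvalues and multiplicities (the geometric multiplicity of λ is n − rank(A − λI), which equals the number of Jordan blocks for λ):
  λ = -2: algebraic multiplicity = 4, geometric multiplicity = 3

Determining the block sizes for each eigenvalue:
  λ = -2: 3 blocks summing to 4 forces exactly one block of size 2 and the rest size 1 → block sizes [2, 1, 1]

Assembling the blocks gives a Jordan form
J =
  [-2,  1,  0,  0]
  [ 0, -2,  0,  0]
  [ 0,  0, -2,  0]
  [ 0,  0,  0, -2]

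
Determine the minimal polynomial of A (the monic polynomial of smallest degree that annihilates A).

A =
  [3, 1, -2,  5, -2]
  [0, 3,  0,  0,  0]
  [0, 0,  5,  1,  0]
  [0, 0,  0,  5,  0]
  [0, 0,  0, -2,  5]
x^4 - 16*x^3 + 94*x^2 - 240*x + 225

The characteristic polynomial is χ_A(x) = (x - 5)^3*(x - 3)^2, so the eigenvalues are known. The minimal polynomial is
  m_A(x) = Π_λ (x − λ)^{k_λ}
where k_λ is the size of the *largest* Jordan block for λ (equivalently, the smallest k with (A − λI)^k v = 0 for every generalised eigenvector v of λ).

  λ = 3: largest Jordan block has size 2, contributing (x − 3)^2
  λ = 5: largest Jordan block has size 2, contributing (x − 5)^2

So m_A(x) = (x - 5)^2*(x - 3)^2 = x^4 - 16*x^3 + 94*x^2 - 240*x + 225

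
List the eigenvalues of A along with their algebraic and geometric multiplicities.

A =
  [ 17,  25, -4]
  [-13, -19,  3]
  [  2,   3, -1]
λ = -1: alg = 3, geom = 1

Step 1 — factor the characteristic polynomial to read off the algebraic multiplicities:
  χ_A(x) = (x + 1)^3

Step 2 — compute geometric multiplicities via the rank-nullity identity g(λ) = n − rank(A − λI):
  rank(A − (-1)·I) = 2, so dim ker(A − (-1)·I) = n − 2 = 1

Summary:
  λ = -1: algebraic multiplicity = 3, geometric multiplicity = 1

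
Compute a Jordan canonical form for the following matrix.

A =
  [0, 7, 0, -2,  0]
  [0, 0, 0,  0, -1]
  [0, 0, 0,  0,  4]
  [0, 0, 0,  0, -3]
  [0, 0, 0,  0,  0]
J_3(0) ⊕ J_1(0) ⊕ J_1(0)

The characteristic polynomial is
  det(x·I − A) = x^5

Eigenvalues and multiplicities (the geometric multiplicity of λ is n − rank(A − λI), which equals the number of Jordan blocks for λ):
  λ = 0: algebraic multiplicity = 5, geometric multiplicity = 3

Determining the block sizes for each eigenvalue:
  λ = 0: with am = 5 and gm = 3, the partition is not yet determined (e.g. several partitions of 5 into 3 parts exist). Let N = A − (0)·I. Computing rank(N^1) = 2, rank(N^2) = 1, rank(N^3) = 0; the number of blocks of size ≥ j is rank(N^{j−1}) − rank(N^j), giving [3, 1, 1]. So we have 1 block(s) of size 3, 2 block(s) of size 1 → block sizes [3, 1, 1]

Assembling the blocks gives a Jordan form
J =
  [0, 1, 0, 0, 0]
  [0, 0, 1, 0, 0]
  [0, 0, 0, 0, 0]
  [0, 0, 0, 0, 0]
  [0, 0, 0, 0, 0]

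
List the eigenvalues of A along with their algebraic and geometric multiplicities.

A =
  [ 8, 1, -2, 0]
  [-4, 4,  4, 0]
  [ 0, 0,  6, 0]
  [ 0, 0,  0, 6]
λ = 6: alg = 4, geom = 3

Step 1 — factor the characteristic polynomial to read off the algebraic multiplicities:
  χ_A(x) = (x - 6)^4

Step 2 — compute geometric multiplicities via the rank-nullity identity g(λ) = n − rank(A − λI):
  rank(A − (6)·I) = 1, so dim ker(A − (6)·I) = n − 1 = 3

Summary:
  λ = 6: algebraic multiplicity = 4, geometric multiplicity = 3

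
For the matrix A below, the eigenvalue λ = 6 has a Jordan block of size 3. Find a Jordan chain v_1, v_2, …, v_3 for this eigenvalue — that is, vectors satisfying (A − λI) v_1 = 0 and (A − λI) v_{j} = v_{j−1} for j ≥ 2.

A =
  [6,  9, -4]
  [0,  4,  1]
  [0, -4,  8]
A Jordan chain for λ = 6 of length 3:
v_1 = (-2, 0, 0)ᵀ
v_2 = (9, -2, -4)ᵀ
v_3 = (0, 1, 0)ᵀ

Let N = A − (6)·I. We want v_3 with N^3 v_3 = 0 but N^2 v_3 ≠ 0; then v_{j-1} := N · v_j for j = 3, …, 2.

Pick v_3 = (0, 1, 0)ᵀ.
Then v_2 = N · v_3 = (9, -2, -4)ᵀ.
Then v_1 = N · v_2 = (-2, 0, 0)ᵀ.

Sanity check: (A − (6)·I) v_1 = (0, 0, 0)ᵀ = 0. ✓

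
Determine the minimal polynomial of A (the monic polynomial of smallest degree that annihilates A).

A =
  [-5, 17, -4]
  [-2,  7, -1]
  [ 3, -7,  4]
x^3 - 6*x^2 + 12*x - 8

The characteristic polynomial is χ_A(x) = (x - 2)^3, so the eigenvalues are known. The minimal polynomial is
  m_A(x) = Π_λ (x − λ)^{k_λ}
where k_λ is the size of the *largest* Jordan block for λ (equivalently, the smallest k with (A − λI)^k v = 0 for every generalised eigenvector v of λ).

  λ = 2: largest Jordan block has size 3, contributing (x − 2)^3

So m_A(x) = (x - 2)^3 = x^3 - 6*x^2 + 12*x - 8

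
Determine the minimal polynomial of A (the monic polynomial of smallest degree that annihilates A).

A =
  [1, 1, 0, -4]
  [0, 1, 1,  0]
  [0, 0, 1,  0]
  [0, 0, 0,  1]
x^3 - 3*x^2 + 3*x - 1

The characteristic polynomial is χ_A(x) = (x - 1)^4, so the eigenvalues are known. The minimal polynomial is
  m_A(x) = Π_λ (x − λ)^{k_λ}
where k_λ is the size of the *largest* Jordan block for λ (equivalently, the smallest k with (A − λI)^k v = 0 for every generalised eigenvector v of λ).

  λ = 1: largest Jordan block has size 3, contributing (x − 1)^3

So m_A(x) = (x - 1)^3 = x^3 - 3*x^2 + 3*x - 1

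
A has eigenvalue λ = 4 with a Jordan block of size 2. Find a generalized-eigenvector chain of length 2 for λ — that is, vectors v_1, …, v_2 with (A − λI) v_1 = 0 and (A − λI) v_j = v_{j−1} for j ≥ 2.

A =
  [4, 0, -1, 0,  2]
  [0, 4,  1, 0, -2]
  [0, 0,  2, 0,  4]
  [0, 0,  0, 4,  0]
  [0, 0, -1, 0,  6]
A Jordan chain for λ = 4 of length 2:
v_1 = (-1, 1, -2, 0, -1)ᵀ
v_2 = (0, 0, 1, 0, 0)ᵀ

Let N = A − (4)·I. We want v_2 with N^2 v_2 = 0 but N^1 v_2 ≠ 0; then v_{j-1} := N · v_j for j = 2, …, 2.

Pick v_2 = (0, 0, 1, 0, 0)ᵀ.
Then v_1 = N · v_2 = (-1, 1, -2, 0, -1)ᵀ.

Sanity check: (A − (4)·I) v_1 = (0, 0, 0, 0, 0)ᵀ = 0. ✓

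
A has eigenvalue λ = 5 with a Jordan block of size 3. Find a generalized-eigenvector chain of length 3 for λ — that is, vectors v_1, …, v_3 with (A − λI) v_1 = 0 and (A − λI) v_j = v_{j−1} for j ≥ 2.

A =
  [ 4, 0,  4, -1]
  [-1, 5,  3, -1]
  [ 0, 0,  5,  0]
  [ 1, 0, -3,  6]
A Jordan chain for λ = 5 of length 3:
v_1 = (-1, -1, 0, 1)ᵀ
v_2 = (4, 3, 0, -3)ᵀ
v_3 = (0, 0, 1, 0)ᵀ

Let N = A − (5)·I. We want v_3 with N^3 v_3 = 0 but N^2 v_3 ≠ 0; then v_{j-1} := N · v_j for j = 3, …, 2.

Pick v_3 = (0, 0, 1, 0)ᵀ.
Then v_2 = N · v_3 = (4, 3, 0, -3)ᵀ.
Then v_1 = N · v_2 = (-1, -1, 0, 1)ᵀ.

Sanity check: (A − (5)·I) v_1 = (0, 0, 0, 0)ᵀ = 0. ✓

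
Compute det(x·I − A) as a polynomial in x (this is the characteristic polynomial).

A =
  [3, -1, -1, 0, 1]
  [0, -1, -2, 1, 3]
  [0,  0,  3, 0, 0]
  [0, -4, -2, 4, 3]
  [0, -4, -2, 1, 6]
x^5 - 15*x^4 + 90*x^3 - 270*x^2 + 405*x - 243

Expanding det(x·I − A) (e.g. by cofactor expansion or by noting that A is similar to its Jordan form J, which has the same characteristic polynomial as A) gives
  χ_A(x) = x^5 - 15*x^4 + 90*x^3 - 270*x^2 + 405*x - 243
which factors as (x - 3)^5. The eigenvalues (with algebraic multiplicities) are λ = 3 with multiplicity 5.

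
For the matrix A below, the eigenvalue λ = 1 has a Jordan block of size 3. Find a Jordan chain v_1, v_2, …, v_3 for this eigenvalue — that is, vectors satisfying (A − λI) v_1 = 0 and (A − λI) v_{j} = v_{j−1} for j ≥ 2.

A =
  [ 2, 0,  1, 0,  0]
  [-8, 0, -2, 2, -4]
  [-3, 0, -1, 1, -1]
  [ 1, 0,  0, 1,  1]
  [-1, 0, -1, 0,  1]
A Jordan chain for λ = 1 of length 3:
v_1 = (1, -2, -1, 0, -1)ᵀ
v_2 = (-2, 6, 3, 1, 2)ᵀ
v_3 = (1, -8, -3, 0, 0)ᵀ

Let N = A − (1)·I. We want v_3 with N^3 v_3 = 0 but N^2 v_3 ≠ 0; then v_{j-1} := N · v_j for j = 3, …, 2.

Pick v_3 = (1, -8, -3, 0, 0)ᵀ.
Then v_2 = N · v_3 = (-2, 6, 3, 1, 2)ᵀ.
Then v_1 = N · v_2 = (1, -2, -1, 0, -1)ᵀ.

Sanity check: (A − (1)·I) v_1 = (0, 0, 0, 0, 0)ᵀ = 0. ✓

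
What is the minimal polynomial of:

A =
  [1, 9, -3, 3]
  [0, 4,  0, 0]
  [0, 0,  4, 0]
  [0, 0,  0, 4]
x^2 - 5*x + 4

The characteristic polynomial is χ_A(x) = (x - 4)^3*(x - 1), so the eigenvalues are known. The minimal polynomial is
  m_A(x) = Π_λ (x − λ)^{k_λ}
where k_λ is the size of the *largest* Jordan block for λ (equivalently, the smallest k with (A − λI)^k v = 0 for every generalised eigenvector v of λ).

  λ = 1: largest Jordan block has size 1, contributing (x − 1)
  λ = 4: largest Jordan block has size 1, contributing (x − 4)

So m_A(x) = (x - 4)*(x - 1) = x^2 - 5*x + 4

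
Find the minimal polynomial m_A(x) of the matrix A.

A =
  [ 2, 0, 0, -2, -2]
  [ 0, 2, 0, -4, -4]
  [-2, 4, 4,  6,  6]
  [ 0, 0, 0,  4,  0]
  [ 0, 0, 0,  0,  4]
x^2 - 6*x + 8

The characteristic polynomial is χ_A(x) = (x - 4)^3*(x - 2)^2, so the eigenvalues are known. The minimal polynomial is
  m_A(x) = Π_λ (x − λ)^{k_λ}
where k_λ is the size of the *largest* Jordan block for λ (equivalently, the smallest k with (A − λI)^k v = 0 for every generalised eigenvector v of λ).

  λ = 2: largest Jordan block has size 1, contributing (x − 2)
  λ = 4: largest Jordan block has size 1, contributing (x − 4)

So m_A(x) = (x - 4)*(x - 2) = x^2 - 6*x + 8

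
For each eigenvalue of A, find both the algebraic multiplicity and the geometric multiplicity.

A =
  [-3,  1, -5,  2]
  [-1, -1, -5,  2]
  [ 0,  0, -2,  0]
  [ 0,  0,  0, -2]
λ = -2: alg = 4, geom = 3

Step 1 — factor the characteristic polynomial to read off the algebraic multiplicities:
  χ_A(x) = (x + 2)^4

Step 2 — compute geometric multiplicities via the rank-nullity identity g(λ) = n − rank(A − λI):
  rank(A − (-2)·I) = 1, so dim ker(A − (-2)·I) = n − 1 = 3

Summary:
  λ = -2: algebraic multiplicity = 4, geometric multiplicity = 3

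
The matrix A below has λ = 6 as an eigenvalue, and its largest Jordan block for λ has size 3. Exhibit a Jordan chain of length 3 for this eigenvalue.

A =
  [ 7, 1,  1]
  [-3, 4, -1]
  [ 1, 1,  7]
A Jordan chain for λ = 6 of length 3:
v_1 = (-1, 2, -1)ᵀ
v_2 = (1, -3, 1)ᵀ
v_3 = (1, 0, 0)ᵀ

Let N = A − (6)·I. We want v_3 with N^3 v_3 = 0 but N^2 v_3 ≠ 0; then v_{j-1} := N · v_j for j = 3, …, 2.

Pick v_3 = (1, 0, 0)ᵀ.
Then v_2 = N · v_3 = (1, -3, 1)ᵀ.
Then v_1 = N · v_2 = (-1, 2, -1)ᵀ.

Sanity check: (A − (6)·I) v_1 = (0, 0, 0)ᵀ = 0. ✓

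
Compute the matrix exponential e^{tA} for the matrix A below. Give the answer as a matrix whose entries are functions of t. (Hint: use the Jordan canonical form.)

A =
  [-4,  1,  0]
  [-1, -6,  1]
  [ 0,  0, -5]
e^{tA} =
  [t*exp(-5*t) + exp(-5*t), t*exp(-5*t), t^2*exp(-5*t)/2]
  [-t*exp(-5*t), -t*exp(-5*t) + exp(-5*t), -t^2*exp(-5*t)/2 + t*exp(-5*t)]
  [0, 0, exp(-5*t)]

Strategy: write A = P · J · P⁻¹ where J is a Jordan canonical form, so e^{tA} = P · e^{tJ} · P⁻¹, and e^{tJ} can be computed block-by-block.

A has Jordan form
J =
  [-5,  1,  0]
  [ 0, -5,  1]
  [ 0,  0, -5]
(up to reordering of blocks).

Per-block formulas:
  For a 3×3 Jordan block J_3(-5): exp(t · J_3(-5)) = e^(-5t)·(I + t·N + (t^2/2)·N^2), where N is the 3×3 nilpotent shift.

After assembling e^{tJ} and conjugating by P, we get:

e^{tA} =
  [t*exp(-5*t) + exp(-5*t), t*exp(-5*t), t^2*exp(-5*t)/2]
  [-t*exp(-5*t), -t*exp(-5*t) + exp(-5*t), -t^2*exp(-5*t)/2 + t*exp(-5*t)]
  [0, 0, exp(-5*t)]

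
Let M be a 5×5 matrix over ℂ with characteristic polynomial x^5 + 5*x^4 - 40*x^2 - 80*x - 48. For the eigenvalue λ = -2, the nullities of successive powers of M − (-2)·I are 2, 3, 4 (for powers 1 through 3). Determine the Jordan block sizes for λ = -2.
Block sizes for λ = -2: [3, 1]

From the dimensions of kernels of powers, the number of Jordan blocks of size at least j is d_j − d_{j−1} where d_j = dim ker(N^j) (with d_0 = 0). Computing the differences gives [2, 1, 1].
The number of blocks of size exactly k is (#blocks of size ≥ k) − (#blocks of size ≥ k + 1), so the partition is: 1 block(s) of size 1, 1 block(s) of size 3.
In nonincreasing order the block sizes are [3, 1].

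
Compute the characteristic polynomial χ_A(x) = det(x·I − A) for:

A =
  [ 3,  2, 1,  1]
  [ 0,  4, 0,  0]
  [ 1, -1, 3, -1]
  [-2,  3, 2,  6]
x^4 - 16*x^3 + 96*x^2 - 256*x + 256

Expanding det(x·I − A) (e.g. by cofactor expansion or by noting that A is similar to its Jordan form J, which has the same characteristic polynomial as A) gives
  χ_A(x) = x^4 - 16*x^3 + 96*x^2 - 256*x + 256
which factors as (x - 4)^4. The eigenvalues (with algebraic multiplicities) are λ = 4 with multiplicity 4.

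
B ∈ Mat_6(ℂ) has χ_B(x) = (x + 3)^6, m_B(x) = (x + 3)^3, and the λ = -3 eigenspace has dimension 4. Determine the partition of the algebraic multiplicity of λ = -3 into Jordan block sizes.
Block sizes for λ = -3: [3, 1, 1, 1]

Step 1 — from the characteristic polynomial, algebraic multiplicity of λ = -3 is 6. From dim ker(B − (-3)·I) = 4, there are exactly 4 Jordan blocks for λ = -3.
Step 2 — from the minimal polynomial, the factor (x + 3)^3 tells us the largest block for λ = -3 has size 3.
Step 3 — with total size 6, 4 blocks, and largest block 3, the block sizes (in nonincreasing order) are [3, 1, 1, 1].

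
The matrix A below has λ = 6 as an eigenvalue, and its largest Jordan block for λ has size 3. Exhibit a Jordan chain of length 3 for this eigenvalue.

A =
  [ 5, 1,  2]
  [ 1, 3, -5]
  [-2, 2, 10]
A Jordan chain for λ = 6 of length 3:
v_1 = (-2, 6, -4)ᵀ
v_2 = (-1, 1, -2)ᵀ
v_3 = (1, 0, 0)ᵀ

Let N = A − (6)·I. We want v_3 with N^3 v_3 = 0 but N^2 v_3 ≠ 0; then v_{j-1} := N · v_j for j = 3, …, 2.

Pick v_3 = (1, 0, 0)ᵀ.
Then v_2 = N · v_3 = (-1, 1, -2)ᵀ.
Then v_1 = N · v_2 = (-2, 6, -4)ᵀ.

Sanity check: (A − (6)·I) v_1 = (0, 0, 0)ᵀ = 0. ✓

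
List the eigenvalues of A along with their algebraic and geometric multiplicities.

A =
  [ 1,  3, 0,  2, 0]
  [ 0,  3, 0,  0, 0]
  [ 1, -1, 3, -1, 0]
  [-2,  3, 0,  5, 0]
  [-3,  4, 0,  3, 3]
λ = 3: alg = 5, geom = 3

Step 1 — factor the characteristic polynomial to read off the algebraic multiplicities:
  χ_A(x) = (x - 3)^5

Step 2 — compute geometric multiplicities via the rank-nullity identity g(λ) = n − rank(A − λI):
  rank(A − (3)·I) = 2, so dim ker(A − (3)·I) = n − 2 = 3

Summary:
  λ = 3: algebraic multiplicity = 5, geometric multiplicity = 3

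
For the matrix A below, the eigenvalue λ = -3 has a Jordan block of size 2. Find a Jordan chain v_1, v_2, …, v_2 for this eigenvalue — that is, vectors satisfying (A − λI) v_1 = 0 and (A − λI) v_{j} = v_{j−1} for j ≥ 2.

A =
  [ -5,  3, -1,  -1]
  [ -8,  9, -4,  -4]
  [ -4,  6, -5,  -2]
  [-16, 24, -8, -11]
A Jordan chain for λ = -3 of length 2:
v_1 = (-2, -8, -4, -16)ᵀ
v_2 = (1, 0, 0, 0)ᵀ

Let N = A − (-3)·I. We want v_2 with N^2 v_2 = 0 but N^1 v_2 ≠ 0; then v_{j-1} := N · v_j for j = 2, …, 2.

Pick v_2 = (1, 0, 0, 0)ᵀ.
Then v_1 = N · v_2 = (-2, -8, -4, -16)ᵀ.

Sanity check: (A − (-3)·I) v_1 = (0, 0, 0, 0)ᵀ = 0. ✓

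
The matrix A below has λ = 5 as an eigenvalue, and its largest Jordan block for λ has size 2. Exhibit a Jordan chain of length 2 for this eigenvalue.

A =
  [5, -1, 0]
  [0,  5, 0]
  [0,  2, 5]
A Jordan chain for λ = 5 of length 2:
v_1 = (-1, 0, 2)ᵀ
v_2 = (0, 1, 0)ᵀ

Let N = A − (5)·I. We want v_2 with N^2 v_2 = 0 but N^1 v_2 ≠ 0; then v_{j-1} := N · v_j for j = 2, …, 2.

Pick v_2 = (0, 1, 0)ᵀ.
Then v_1 = N · v_2 = (-1, 0, 2)ᵀ.

Sanity check: (A − (5)·I) v_1 = (0, 0, 0)ᵀ = 0. ✓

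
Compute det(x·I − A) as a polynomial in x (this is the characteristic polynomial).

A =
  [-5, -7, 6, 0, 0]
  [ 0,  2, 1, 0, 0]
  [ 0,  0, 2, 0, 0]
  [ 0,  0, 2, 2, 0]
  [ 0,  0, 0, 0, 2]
x^5 - 3*x^4 - 16*x^3 + 88*x^2 - 144*x + 80

Expanding det(x·I − A) (e.g. by cofactor expansion or by noting that A is similar to its Jordan form J, which has the same characteristic polynomial as A) gives
  χ_A(x) = x^5 - 3*x^4 - 16*x^3 + 88*x^2 - 144*x + 80
which factors as (x - 2)^4*(x + 5). The eigenvalues (with algebraic multiplicities) are λ = -5 with multiplicity 1, λ = 2 with multiplicity 4.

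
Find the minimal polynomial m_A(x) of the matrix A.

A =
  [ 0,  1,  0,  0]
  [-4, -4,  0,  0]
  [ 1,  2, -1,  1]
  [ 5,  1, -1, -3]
x^2 + 4*x + 4

The characteristic polynomial is χ_A(x) = (x + 2)^4, so the eigenvalues are known. The minimal polynomial is
  m_A(x) = Π_λ (x − λ)^{k_λ}
where k_λ is the size of the *largest* Jordan block for λ (equivalently, the smallest k with (A − λI)^k v = 0 for every generalised eigenvector v of λ).

  λ = -2: largest Jordan block has size 2, contributing (x + 2)^2

So m_A(x) = (x + 2)^2 = x^2 + 4*x + 4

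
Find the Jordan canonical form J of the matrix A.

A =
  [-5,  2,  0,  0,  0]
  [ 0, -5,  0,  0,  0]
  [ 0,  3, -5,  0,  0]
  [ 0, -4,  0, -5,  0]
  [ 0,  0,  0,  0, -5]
J_2(-5) ⊕ J_1(-5) ⊕ J_1(-5) ⊕ J_1(-5)

The characteristic polynomial is
  det(x·I − A) = x^5 + 25*x^4 + 250*x^3 + 1250*x^2 + 3125*x + 3125 = (x + 5)^5

Eigenvalues and multiplicities (the geometric multiplicity of λ is n − rank(A − λI), which equals the number of Jordan blocks for λ):
  λ = -5: algebraic multiplicity = 5, geometric multiplicity = 4

Determining the block sizes for each eigenvalue:
  λ = -5: 4 blocks summing to 5 forces exactly one block of size 2 and the rest size 1 → block sizes [2, 1, 1, 1]

Assembling the blocks gives a Jordan form
J =
  [-5,  1,  0,  0,  0]
  [ 0, -5,  0,  0,  0]
  [ 0,  0, -5,  0,  0]
  [ 0,  0,  0, -5,  0]
  [ 0,  0,  0,  0, -5]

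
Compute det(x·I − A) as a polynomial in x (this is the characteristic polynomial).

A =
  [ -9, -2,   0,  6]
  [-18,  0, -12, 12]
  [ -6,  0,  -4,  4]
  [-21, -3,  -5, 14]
x^4 - x^3

Expanding det(x·I − A) (e.g. by cofactor expansion or by noting that A is similar to its Jordan form J, which has the same characteristic polynomial as A) gives
  χ_A(x) = x^4 - x^3
which factors as x^3*(x - 1). The eigenvalues (with algebraic multiplicities) are λ = 0 with multiplicity 3, λ = 1 with multiplicity 1.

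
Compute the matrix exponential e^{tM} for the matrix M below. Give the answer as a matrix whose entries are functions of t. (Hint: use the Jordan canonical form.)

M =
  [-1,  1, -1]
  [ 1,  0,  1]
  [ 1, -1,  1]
e^{tM} =
  [t^2/2 - t + 1, t, t^2/2 - t]
  [t, 1, t]
  [-t^2/2 + t, -t, -t^2/2 + t + 1]

Strategy: write M = P · J · P⁻¹ where J is a Jordan canonical form, so e^{tM} = P · e^{tJ} · P⁻¹, and e^{tJ} can be computed block-by-block.

M has Jordan form
J =
  [0, 1, 0]
  [0, 0, 1]
  [0, 0, 0]
(up to reordering of blocks).

Per-block formulas:
  For a 3×3 Jordan block J_3(0): exp(t · J_3(0)) = e^(0t)·(I + t·N + (t^2/2)·N^2), where N is the 3×3 nilpotent shift.

After assembling e^{tJ} and conjugating by P, we get:

e^{tM} =
  [t^2/2 - t + 1, t, t^2/2 - t]
  [t, 1, t]
  [-t^2/2 + t, -t, -t^2/2 + t + 1]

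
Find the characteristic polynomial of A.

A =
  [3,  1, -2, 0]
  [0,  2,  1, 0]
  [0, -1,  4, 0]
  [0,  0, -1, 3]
x^4 - 12*x^3 + 54*x^2 - 108*x + 81

Expanding det(x·I − A) (e.g. by cofactor expansion or by noting that A is similar to its Jordan form J, which has the same characteristic polynomial as A) gives
  χ_A(x) = x^4 - 12*x^3 + 54*x^2 - 108*x + 81
which factors as (x - 3)^4. The eigenvalues (with algebraic multiplicities) are λ = 3 with multiplicity 4.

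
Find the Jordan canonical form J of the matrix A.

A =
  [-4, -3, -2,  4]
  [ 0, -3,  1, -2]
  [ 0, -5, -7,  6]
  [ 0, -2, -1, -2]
J_3(-4) ⊕ J_1(-4)

The characteristic polynomial is
  det(x·I − A) = x^4 + 16*x^3 + 96*x^2 + 256*x + 256 = (x + 4)^4

Eigenvalues and multiplicities (the geometric multiplicity of λ is n − rank(A − λI), which equals the number of Jordan blocks for λ):
  λ = -4: algebraic multiplicity = 4, geometric multiplicity = 2

Determining the block sizes for each eigenvalue:
  λ = -4: with am = 4 and gm = 2, the partition is not yet determined (e.g. several partitions of 4 into 2 parts exist). Let N = A − (-4)·I. Computing rank(N^1) = 2, rank(N^2) = 1, rank(N^3) = 0; the number of blocks of size ≥ j is rank(N^{j−1}) − rank(N^j), giving [2, 1, 1]. So we have 1 block(s) of size 3, 1 block(s) of size 1 → block sizes [3, 1]

Assembling the blocks gives a Jordan form
J =
  [-4,  1,  0,  0]
  [ 0, -4,  1,  0]
  [ 0,  0, -4,  0]
  [ 0,  0,  0, -4]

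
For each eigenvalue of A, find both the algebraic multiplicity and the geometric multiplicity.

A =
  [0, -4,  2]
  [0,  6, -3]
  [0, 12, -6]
λ = 0: alg = 3, geom = 2

Step 1 — factor the characteristic polynomial to read off the algebraic multiplicities:
  χ_A(x) = x^3

Step 2 — compute geometric multiplicities via the rank-nullity identity g(λ) = n − rank(A − λI):
  rank(A − (0)·I) = 1, so dim ker(A − (0)·I) = n − 1 = 2

Summary:
  λ = 0: algebraic multiplicity = 3, geometric multiplicity = 2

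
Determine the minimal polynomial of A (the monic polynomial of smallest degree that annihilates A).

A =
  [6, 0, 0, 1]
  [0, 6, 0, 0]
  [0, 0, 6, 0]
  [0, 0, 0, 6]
x^2 - 12*x + 36

The characteristic polynomial is χ_A(x) = (x - 6)^4, so the eigenvalues are known. The minimal polynomial is
  m_A(x) = Π_λ (x − λ)^{k_λ}
where k_λ is the size of the *largest* Jordan block for λ (equivalently, the smallest k with (A − λI)^k v = 0 for every generalised eigenvector v of λ).

  λ = 6: largest Jordan block has size 2, contributing (x − 6)^2

So m_A(x) = (x - 6)^2 = x^2 - 12*x + 36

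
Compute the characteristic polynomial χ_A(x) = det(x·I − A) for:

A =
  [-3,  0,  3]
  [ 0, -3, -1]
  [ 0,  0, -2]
x^3 + 8*x^2 + 21*x + 18

Expanding det(x·I − A) (e.g. by cofactor expansion or by noting that A is similar to its Jordan form J, which has the same characteristic polynomial as A) gives
  χ_A(x) = x^3 + 8*x^2 + 21*x + 18
which factors as (x + 2)*(x + 3)^2. The eigenvalues (with algebraic multiplicities) are λ = -3 with multiplicity 2, λ = -2 with multiplicity 1.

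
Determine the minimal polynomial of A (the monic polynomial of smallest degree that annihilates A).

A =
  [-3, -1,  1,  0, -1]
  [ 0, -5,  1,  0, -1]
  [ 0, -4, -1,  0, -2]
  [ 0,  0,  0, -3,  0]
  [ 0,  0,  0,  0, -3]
x^3 + 9*x^2 + 27*x + 27

The characteristic polynomial is χ_A(x) = (x + 3)^5, so the eigenvalues are known. The minimal polynomial is
  m_A(x) = Π_λ (x − λ)^{k_λ}
where k_λ is the size of the *largest* Jordan block for λ (equivalently, the smallest k with (A − λI)^k v = 0 for every generalised eigenvector v of λ).

  λ = -3: largest Jordan block has size 3, contributing (x + 3)^3

So m_A(x) = (x + 3)^3 = x^3 + 9*x^2 + 27*x + 27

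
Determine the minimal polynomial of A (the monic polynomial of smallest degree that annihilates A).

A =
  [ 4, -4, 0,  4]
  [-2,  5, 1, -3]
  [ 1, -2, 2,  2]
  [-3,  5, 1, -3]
x^2 - 4*x + 4

The characteristic polynomial is χ_A(x) = (x - 2)^4, so the eigenvalues are known. The minimal polynomial is
  m_A(x) = Π_λ (x − λ)^{k_λ}
where k_λ is the size of the *largest* Jordan block for λ (equivalently, the smallest k with (A − λI)^k v = 0 for every generalised eigenvector v of λ).

  λ = 2: largest Jordan block has size 2, contributing (x − 2)^2

So m_A(x) = (x - 2)^2 = x^2 - 4*x + 4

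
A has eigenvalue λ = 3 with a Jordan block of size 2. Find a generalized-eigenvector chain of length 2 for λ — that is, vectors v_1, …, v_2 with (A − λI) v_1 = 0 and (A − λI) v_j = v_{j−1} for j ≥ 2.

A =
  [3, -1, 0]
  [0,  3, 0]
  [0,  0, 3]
A Jordan chain for λ = 3 of length 2:
v_1 = (-1, 0, 0)ᵀ
v_2 = (0, 1, 0)ᵀ

Let N = A − (3)·I. We want v_2 with N^2 v_2 = 0 but N^1 v_2 ≠ 0; then v_{j-1} := N · v_j for j = 2, …, 2.

Pick v_2 = (0, 1, 0)ᵀ.
Then v_1 = N · v_2 = (-1, 0, 0)ᵀ.

Sanity check: (A − (3)·I) v_1 = (0, 0, 0)ᵀ = 0. ✓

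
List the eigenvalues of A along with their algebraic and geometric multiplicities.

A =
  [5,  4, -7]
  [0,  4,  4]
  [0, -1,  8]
λ = 5: alg = 1, geom = 1; λ = 6: alg = 2, geom = 1

Step 1 — factor the characteristic polynomial to read off the algebraic multiplicities:
  χ_A(x) = (x - 6)^2*(x - 5)

Step 2 — compute geometric multiplicities via the rank-nullity identity g(λ) = n − rank(A − λI):
  rank(A − (5)·I) = 2, so dim ker(A − (5)·I) = n − 2 = 1
  rank(A − (6)·I) = 2, so dim ker(A − (6)·I) = n − 2 = 1

Summary:
  λ = 5: algebraic multiplicity = 1, geometric multiplicity = 1
  λ = 6: algebraic multiplicity = 2, geometric multiplicity = 1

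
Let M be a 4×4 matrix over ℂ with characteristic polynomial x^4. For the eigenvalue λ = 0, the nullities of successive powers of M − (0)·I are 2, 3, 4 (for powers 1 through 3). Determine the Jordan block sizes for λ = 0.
Block sizes for λ = 0: [3, 1]

From the dimensions of kernels of powers, the number of Jordan blocks of size at least j is d_j − d_{j−1} where d_j = dim ker(N^j) (with d_0 = 0). Computing the differences gives [2, 1, 1].
The number of blocks of size exactly k is (#blocks of size ≥ k) − (#blocks of size ≥ k + 1), so the partition is: 1 block(s) of size 1, 1 block(s) of size 3.
In nonincreasing order the block sizes are [3, 1].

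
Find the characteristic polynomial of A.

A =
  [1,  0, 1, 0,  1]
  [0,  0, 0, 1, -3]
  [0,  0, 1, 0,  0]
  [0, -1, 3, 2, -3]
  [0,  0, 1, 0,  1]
x^5 - 5*x^4 + 10*x^3 - 10*x^2 + 5*x - 1

Expanding det(x·I − A) (e.g. by cofactor expansion or by noting that A is similar to its Jordan form J, which has the same characteristic polynomial as A) gives
  χ_A(x) = x^5 - 5*x^4 + 10*x^3 - 10*x^2 + 5*x - 1
which factors as (x - 1)^5. The eigenvalues (with algebraic multiplicities) are λ = 1 with multiplicity 5.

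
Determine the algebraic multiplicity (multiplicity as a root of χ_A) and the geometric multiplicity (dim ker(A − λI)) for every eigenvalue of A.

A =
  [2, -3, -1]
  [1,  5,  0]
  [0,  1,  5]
λ = 4: alg = 3, geom = 1

Step 1 — factor the characteristic polynomial to read off the algebraic multiplicities:
  χ_A(x) = (x - 4)^3

Step 2 — compute geometric multiplicities via the rank-nullity identity g(λ) = n − rank(A − λI):
  rank(A − (4)·I) = 2, so dim ker(A − (4)·I) = n − 2 = 1

Summary:
  λ = 4: algebraic multiplicity = 3, geometric multiplicity = 1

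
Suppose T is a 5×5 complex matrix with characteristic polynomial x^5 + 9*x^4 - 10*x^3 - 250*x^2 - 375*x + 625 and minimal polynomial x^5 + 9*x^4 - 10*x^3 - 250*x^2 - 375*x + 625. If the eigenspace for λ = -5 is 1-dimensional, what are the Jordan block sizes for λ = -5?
Block sizes for λ = -5: [3]

Step 1 — from the characteristic polynomial, algebraic multiplicity of λ = -5 is 3. From dim ker(T − (-5)·I) = 1, there are exactly 1 Jordan blocks for λ = -5.
Step 2 — from the minimal polynomial, the factor (x + 5)^3 tells us the largest block for λ = -5 has size 3.
Step 3 — with total size 3, 1 blocks, and largest block 3, the block sizes (in nonincreasing order) are [3].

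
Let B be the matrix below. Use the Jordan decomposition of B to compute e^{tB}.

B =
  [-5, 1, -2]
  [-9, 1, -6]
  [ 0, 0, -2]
e^{tB} =
  [-3*t*exp(-2*t) + exp(-2*t), t*exp(-2*t), -2*t*exp(-2*t)]
  [-9*t*exp(-2*t), 3*t*exp(-2*t) + exp(-2*t), -6*t*exp(-2*t)]
  [0, 0, exp(-2*t)]

Strategy: write B = P · J · P⁻¹ where J is a Jordan canonical form, so e^{tB} = P · e^{tJ} · P⁻¹, and e^{tJ} can be computed block-by-block.

B has Jordan form
J =
  [-2,  1,  0]
  [ 0, -2,  0]
  [ 0,  0, -2]
(up to reordering of blocks).

Per-block formulas:
  For a 2×2 Jordan block J_2(-2): exp(t · J_2(-2)) = e^(-2t)·(I + t·N), where N is the 2×2 nilpotent shift.
  For a 1×1 block at λ = -2: exp(t · [-2]) = [e^(-2t)].

After assembling e^{tJ} and conjugating by P, we get:

e^{tB} =
  [-3*t*exp(-2*t) + exp(-2*t), t*exp(-2*t), -2*t*exp(-2*t)]
  [-9*t*exp(-2*t), 3*t*exp(-2*t) + exp(-2*t), -6*t*exp(-2*t)]
  [0, 0, exp(-2*t)]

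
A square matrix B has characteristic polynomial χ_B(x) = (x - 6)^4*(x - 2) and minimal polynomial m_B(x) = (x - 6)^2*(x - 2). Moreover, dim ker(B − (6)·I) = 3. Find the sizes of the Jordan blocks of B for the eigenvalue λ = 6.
Block sizes for λ = 6: [2, 1, 1]

Step 1 — from the characteristic polynomial, algebraic multiplicity of λ = 6 is 4. From dim ker(B − (6)·I) = 3, there are exactly 3 Jordan blocks for λ = 6.
Step 2 — from the minimal polynomial, the factor (x − 6)^2 tells us the largest block for λ = 6 has size 2.
Step 3 — with total size 4, 3 blocks, and largest block 2, the block sizes (in nonincreasing order) are [2, 1, 1].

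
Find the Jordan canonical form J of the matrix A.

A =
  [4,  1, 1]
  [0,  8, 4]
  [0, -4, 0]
J_2(4) ⊕ J_1(4)

The characteristic polynomial is
  det(x·I − A) = x^3 - 12*x^2 + 48*x - 64 = (x - 4)^3

Eigenvalues and multiplicities (the geometric multiplicity of λ is n − rank(A − λI), which equals the number of Jordan blocks for λ):
  λ = 4: algebraic multiplicity = 3, geometric multiplicity = 2

Determining the block sizes for each eigenvalue:
  λ = 4: 2 blocks summing to 3 forces exactly one block of size 2 and the rest size 1 → block sizes [2, 1]

Assembling the blocks gives a Jordan form
J =
  [4, 1, 0]
  [0, 4, 0]
  [0, 0, 4]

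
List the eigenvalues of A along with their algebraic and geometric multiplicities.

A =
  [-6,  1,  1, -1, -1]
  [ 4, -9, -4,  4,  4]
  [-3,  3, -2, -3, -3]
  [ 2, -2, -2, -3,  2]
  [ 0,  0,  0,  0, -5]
λ = -5: alg = 5, geom = 4

Step 1 — factor the characteristic polynomial to read off the algebraic multiplicities:
  χ_A(x) = (x + 5)^5

Step 2 — compute geometric multiplicities via the rank-nullity identity g(λ) = n − rank(A − λI):
  rank(A − (-5)·I) = 1, so dim ker(A − (-5)·I) = n − 1 = 4

Summary:
  λ = -5: algebraic multiplicity = 5, geometric multiplicity = 4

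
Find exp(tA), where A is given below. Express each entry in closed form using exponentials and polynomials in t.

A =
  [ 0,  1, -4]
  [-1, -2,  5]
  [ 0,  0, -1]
e^{tA} =
  [t*exp(-t) + exp(-t), t*exp(-t), t^2*exp(-t)/2 - 4*t*exp(-t)]
  [-t*exp(-t), -t*exp(-t) + exp(-t), -t^2*exp(-t)/2 + 5*t*exp(-t)]
  [0, 0, exp(-t)]

Strategy: write A = P · J · P⁻¹ where J is a Jordan canonical form, so e^{tA} = P · e^{tJ} · P⁻¹, and e^{tJ} can be computed block-by-block.

A has Jordan form
J =
  [-1,  1,  0]
  [ 0, -1,  1]
  [ 0,  0, -1]
(up to reordering of blocks).

Per-block formulas:
  For a 3×3 Jordan block J_3(-1): exp(t · J_3(-1)) = e^(-1t)·(I + t·N + (t^2/2)·N^2), where N is the 3×3 nilpotent shift.

After assembling e^{tJ} and conjugating by P, we get:

e^{tA} =
  [t*exp(-t) + exp(-t), t*exp(-t), t^2*exp(-t)/2 - 4*t*exp(-t)]
  [-t*exp(-t), -t*exp(-t) + exp(-t), -t^2*exp(-t)/2 + 5*t*exp(-t)]
  [0, 0, exp(-t)]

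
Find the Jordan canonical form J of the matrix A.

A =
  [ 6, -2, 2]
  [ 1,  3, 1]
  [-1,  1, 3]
J_2(4) ⊕ J_1(4)

The characteristic polynomial is
  det(x·I − A) = x^3 - 12*x^2 + 48*x - 64 = (x - 4)^3

Eigenvalues and multiplicities (the geometric multiplicity of λ is n − rank(A − λI), which equals the number of Jordan blocks for λ):
  λ = 4: algebraic multiplicity = 3, geometric multiplicity = 2

Determining the block sizes for each eigenvalue:
  λ = 4: 2 blocks summing to 3 forces exactly one block of size 2 and the rest size 1 → block sizes [2, 1]

Assembling the blocks gives a Jordan form
J =
  [4, 1, 0]
  [0, 4, 0]
  [0, 0, 4]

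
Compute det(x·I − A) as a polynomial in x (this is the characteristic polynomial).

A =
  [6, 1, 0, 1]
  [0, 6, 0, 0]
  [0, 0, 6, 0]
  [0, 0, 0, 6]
x^4 - 24*x^3 + 216*x^2 - 864*x + 1296

Expanding det(x·I − A) (e.g. by cofactor expansion or by noting that A is similar to its Jordan form J, which has the same characteristic polynomial as A) gives
  χ_A(x) = x^4 - 24*x^3 + 216*x^2 - 864*x + 1296
which factors as (x - 6)^4. The eigenvalues (with algebraic multiplicities) are λ = 6 with multiplicity 4.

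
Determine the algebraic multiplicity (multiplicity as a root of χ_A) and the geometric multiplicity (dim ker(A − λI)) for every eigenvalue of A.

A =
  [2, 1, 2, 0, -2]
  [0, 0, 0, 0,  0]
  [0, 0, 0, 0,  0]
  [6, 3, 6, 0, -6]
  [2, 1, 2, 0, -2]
λ = 0: alg = 5, geom = 4

Step 1 — factor the characteristic polynomial to read off the algebraic multiplicities:
  χ_A(x) = x^5

Step 2 — compute geometric multiplicities via the rank-nullity identity g(λ) = n − rank(A − λI):
  rank(A − (0)·I) = 1, so dim ker(A − (0)·I) = n − 1 = 4

Summary:
  λ = 0: algebraic multiplicity = 5, geometric multiplicity = 4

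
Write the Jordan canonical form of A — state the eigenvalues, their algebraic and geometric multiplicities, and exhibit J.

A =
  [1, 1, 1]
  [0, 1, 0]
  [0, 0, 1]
J_2(1) ⊕ J_1(1)

The characteristic polynomial is
  det(x·I − A) = x^3 - 3*x^2 + 3*x - 1 = (x - 1)^3

Eigenvalues and multiplicities (the geometric multiplicity of λ is n − rank(A − λI), which equals the number of Jordan blocks for λ):
  λ = 1: algebraic multiplicity = 3, geometric multiplicity = 2

Determining the block sizes for each eigenvalue:
  λ = 1: 2 blocks summing to 3 forces exactly one block of size 2 and the rest size 1 → block sizes [2, 1]

Assembling the blocks gives a Jordan form
J =
  [1, 1, 0]
  [0, 1, 0]
  [0, 0, 1]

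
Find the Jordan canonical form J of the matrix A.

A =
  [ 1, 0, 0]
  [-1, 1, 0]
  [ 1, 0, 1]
J_2(1) ⊕ J_1(1)

The characteristic polynomial is
  det(x·I − A) = x^3 - 3*x^2 + 3*x - 1 = (x - 1)^3

Eigenvalues and multiplicities (the geometric multiplicity of λ is n − rank(A − λI), which equals the number of Jordan blocks for λ):
  λ = 1: algebraic multiplicity = 3, geometric multiplicity = 2

Determining the block sizes for each eigenvalue:
  λ = 1: 2 blocks summing to 3 forces exactly one block of size 2 and the rest size 1 → block sizes [2, 1]

Assembling the blocks gives a Jordan form
J =
  [1, 1, 0]
  [0, 1, 0]
  [0, 0, 1]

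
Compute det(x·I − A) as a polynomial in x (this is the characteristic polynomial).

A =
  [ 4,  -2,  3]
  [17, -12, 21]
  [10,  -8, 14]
x^3 - 6*x^2 + 12*x - 8

Expanding det(x·I − A) (e.g. by cofactor expansion or by noting that A is similar to its Jordan form J, which has the same characteristic polynomial as A) gives
  χ_A(x) = x^3 - 6*x^2 + 12*x - 8
which factors as (x - 2)^3. The eigenvalues (with algebraic multiplicities) are λ = 2 with multiplicity 3.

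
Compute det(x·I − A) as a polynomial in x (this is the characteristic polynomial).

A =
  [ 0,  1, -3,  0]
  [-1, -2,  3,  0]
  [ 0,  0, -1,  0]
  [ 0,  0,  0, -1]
x^4 + 4*x^3 + 6*x^2 + 4*x + 1

Expanding det(x·I − A) (e.g. by cofactor expansion or by noting that A is similar to its Jordan form J, which has the same characteristic polynomial as A) gives
  χ_A(x) = x^4 + 4*x^3 + 6*x^2 + 4*x + 1
which factors as (x + 1)^4. The eigenvalues (with algebraic multiplicities) are λ = -1 with multiplicity 4.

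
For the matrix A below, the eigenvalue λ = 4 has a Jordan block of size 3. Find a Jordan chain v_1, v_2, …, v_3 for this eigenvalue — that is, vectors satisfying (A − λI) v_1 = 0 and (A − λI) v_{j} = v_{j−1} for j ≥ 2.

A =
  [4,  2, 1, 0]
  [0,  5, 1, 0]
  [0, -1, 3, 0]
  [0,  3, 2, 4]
A Jordan chain for λ = 4 of length 3:
v_1 = (1, 0, 0, 1)ᵀ
v_2 = (2, 1, -1, 3)ᵀ
v_3 = (0, 1, 0, 0)ᵀ

Let N = A − (4)·I. We want v_3 with N^3 v_3 = 0 but N^2 v_3 ≠ 0; then v_{j-1} := N · v_j for j = 3, …, 2.

Pick v_3 = (0, 1, 0, 0)ᵀ.
Then v_2 = N · v_3 = (2, 1, -1, 3)ᵀ.
Then v_1 = N · v_2 = (1, 0, 0, 1)ᵀ.

Sanity check: (A − (4)·I) v_1 = (0, 0, 0, 0)ᵀ = 0. ✓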